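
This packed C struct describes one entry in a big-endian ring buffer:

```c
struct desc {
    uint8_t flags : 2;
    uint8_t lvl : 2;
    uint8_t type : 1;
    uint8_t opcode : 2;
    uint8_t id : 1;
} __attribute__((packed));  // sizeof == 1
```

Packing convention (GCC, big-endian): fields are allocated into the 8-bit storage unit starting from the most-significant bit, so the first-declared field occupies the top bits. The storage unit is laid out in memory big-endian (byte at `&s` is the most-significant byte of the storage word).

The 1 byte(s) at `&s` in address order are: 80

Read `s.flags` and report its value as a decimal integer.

[0]=0x80 (big-endian) → word 0x80
flags:2 @ bit 6 → (0x80>>6)&0x3 = 0x2  ←
lvl:2 @ bit 4 → (0x80>>4)&0x3 = 0x0
type:1 @ bit 3 → (0x80>>3)&0x1 = 0x0
opcode:2 @ bit 1 → (0x80>>1)&0x3 = 0x0
id:1 @ bit 0 → (0x80>>0)&0x1 = 0x0

2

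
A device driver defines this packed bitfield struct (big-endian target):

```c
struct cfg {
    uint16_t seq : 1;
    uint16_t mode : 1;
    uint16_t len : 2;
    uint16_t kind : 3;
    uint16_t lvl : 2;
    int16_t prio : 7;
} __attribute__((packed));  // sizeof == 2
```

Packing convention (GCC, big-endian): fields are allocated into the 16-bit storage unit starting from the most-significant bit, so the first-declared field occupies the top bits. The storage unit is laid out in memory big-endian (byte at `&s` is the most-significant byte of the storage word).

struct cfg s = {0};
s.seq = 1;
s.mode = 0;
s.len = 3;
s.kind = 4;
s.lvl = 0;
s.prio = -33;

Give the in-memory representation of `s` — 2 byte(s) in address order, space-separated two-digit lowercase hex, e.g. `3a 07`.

b8 5f

seq (1b) val=1 bits=0x1 at bit 15: 0x8000
mode (1b) val=0 bits=0x0 at bit 14: 0x8000
len (2b) val=3 bits=0x3 at bit 12: 0xb000
kind (3b) val=4 bits=0x4 at bit 9: 0xb800
lvl (2b) val=0 bits=0x0 at bit 7: 0xb800
prio (7b) val=-33 bits=0x5f at bit 0: 0xb85f
word = 0xb85f → big-endian bytes:
  [0]=0xb8  [1]=0x5f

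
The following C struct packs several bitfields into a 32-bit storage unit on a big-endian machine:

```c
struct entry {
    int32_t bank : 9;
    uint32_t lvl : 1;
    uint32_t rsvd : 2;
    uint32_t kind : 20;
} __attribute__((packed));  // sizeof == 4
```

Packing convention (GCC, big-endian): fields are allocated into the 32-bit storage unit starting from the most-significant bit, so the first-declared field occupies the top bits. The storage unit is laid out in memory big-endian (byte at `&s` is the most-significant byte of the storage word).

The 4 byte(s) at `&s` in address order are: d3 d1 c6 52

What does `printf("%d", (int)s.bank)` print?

-89

[0]=0xd3 [1]=0xd1 [2]=0xc6 [3]=0x52 (big-endian) → word 0xd3d1c652
bank [23+:9] = (word>>23) & 0x1ff = 423  ←
lvl [22+:1] = (word>>22) & 0x1 = 1
rsvd [20+:2] = (word>>20) & 0x3 = 1
kind [0+:20] = (word>>0) & 0xfffff = 116306
bank signed 9b, MSB=1: 423 - 512 = -89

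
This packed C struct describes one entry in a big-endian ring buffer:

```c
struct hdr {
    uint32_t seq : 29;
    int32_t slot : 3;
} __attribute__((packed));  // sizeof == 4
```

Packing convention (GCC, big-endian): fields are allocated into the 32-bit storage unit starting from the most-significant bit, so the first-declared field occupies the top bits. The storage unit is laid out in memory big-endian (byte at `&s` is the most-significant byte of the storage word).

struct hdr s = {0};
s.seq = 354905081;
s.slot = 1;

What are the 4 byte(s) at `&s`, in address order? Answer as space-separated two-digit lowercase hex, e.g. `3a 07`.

[3+:29] seq=354905081 & 0x1fffffff = 0x15276bf9; word=0xa93b5fc8
[0+:3] slot=1 & 0x7 = 0x1; word=0xa93b5fc9
word = 0xa93b5fc9 → big-endian bytes:
  [0]=0xa9  [1]=0x3b  [2]=0x5f  [3]=0xc9

a9 3b 5f c9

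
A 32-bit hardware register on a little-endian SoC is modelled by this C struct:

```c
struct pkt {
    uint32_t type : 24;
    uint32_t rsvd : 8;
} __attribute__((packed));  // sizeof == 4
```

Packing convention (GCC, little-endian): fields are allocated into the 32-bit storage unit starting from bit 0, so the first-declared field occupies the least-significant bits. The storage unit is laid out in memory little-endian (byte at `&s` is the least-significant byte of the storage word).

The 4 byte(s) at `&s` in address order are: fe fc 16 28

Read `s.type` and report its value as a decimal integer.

1506558

[0]=0xfe [1]=0xfc [2]=0x16 [3]=0x28 (little-endian) → word 0x2816fcfe
type [0+:24] = (word>>0) & 0xffffff = 1506558  ←
rsvd [24+:8] = (word>>24) & 0xff = 40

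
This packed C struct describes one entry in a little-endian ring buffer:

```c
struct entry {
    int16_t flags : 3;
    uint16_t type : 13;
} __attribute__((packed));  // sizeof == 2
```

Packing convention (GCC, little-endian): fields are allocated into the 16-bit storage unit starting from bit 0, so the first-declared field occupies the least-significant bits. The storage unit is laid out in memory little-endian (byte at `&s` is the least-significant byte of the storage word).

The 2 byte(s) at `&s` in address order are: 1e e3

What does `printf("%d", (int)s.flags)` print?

[0]=0x1e [1]=0xe3 (little-endian) → word 0xe31e
flags [0+:3] = (word>>0) & 0x7 = 6  ←
type [3+:13] = (word>>3) & 0x1fff = 7267
flags signed 3b, MSB=1: 6 - 8 = -2

-2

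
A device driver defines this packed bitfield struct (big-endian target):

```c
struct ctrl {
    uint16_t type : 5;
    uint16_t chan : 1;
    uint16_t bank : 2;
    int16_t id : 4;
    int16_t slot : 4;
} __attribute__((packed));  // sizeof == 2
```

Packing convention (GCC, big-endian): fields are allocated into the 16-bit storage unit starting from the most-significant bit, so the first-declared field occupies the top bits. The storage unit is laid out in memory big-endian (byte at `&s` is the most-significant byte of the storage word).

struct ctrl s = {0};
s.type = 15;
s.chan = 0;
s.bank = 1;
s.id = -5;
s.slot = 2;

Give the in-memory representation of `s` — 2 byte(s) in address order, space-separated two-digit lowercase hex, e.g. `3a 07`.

[11+:5] type=15 & 0x1f = 0xf; word=0x7800
[10+:1] chan=0 & 0x1 = 0x0; word=0x7800
[8+:2] bank=1 & 0x3 = 0x1; word=0x7900
[4+:4] id=-5 & 0xf = 0xb; word=0x79b0
[0+:4] slot=2 & 0xf = 0x2; word=0x79b2
word = 0x79b2 → big-endian bytes:
  [0]=0x79  [1]=0xb2

79 b2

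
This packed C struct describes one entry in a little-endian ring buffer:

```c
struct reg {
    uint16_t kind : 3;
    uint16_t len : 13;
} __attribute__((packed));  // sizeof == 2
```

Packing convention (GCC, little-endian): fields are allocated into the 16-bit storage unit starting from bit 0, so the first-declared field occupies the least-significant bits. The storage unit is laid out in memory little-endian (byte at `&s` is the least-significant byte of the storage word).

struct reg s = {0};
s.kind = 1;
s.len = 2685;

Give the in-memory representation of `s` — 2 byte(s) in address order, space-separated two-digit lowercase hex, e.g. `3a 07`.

kind (3b) val=1 bits=0x1 at bit 0: 0x0001
len (13b) val=2685 bits=0xa7d at bit 3: 0x53e9
word = 0x53e9 → little-endian bytes:
  [0]=0xe9  [1]=0x53

e9 53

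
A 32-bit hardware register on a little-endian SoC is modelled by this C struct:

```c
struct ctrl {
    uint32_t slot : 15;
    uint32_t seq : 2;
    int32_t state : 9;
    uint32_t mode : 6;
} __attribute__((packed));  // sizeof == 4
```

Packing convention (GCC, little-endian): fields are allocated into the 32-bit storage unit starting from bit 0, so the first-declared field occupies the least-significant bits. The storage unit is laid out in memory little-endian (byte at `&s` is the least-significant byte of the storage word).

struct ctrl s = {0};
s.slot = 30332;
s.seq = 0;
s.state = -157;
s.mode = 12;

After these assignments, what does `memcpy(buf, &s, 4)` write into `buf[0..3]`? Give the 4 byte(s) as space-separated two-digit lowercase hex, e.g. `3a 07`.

7c 76 c6 32

slot:15 = 30332 → 0x767c << 0 → word 0x0000767c
seq:2 = 0 → 0x0 << 15 → word 0x0000767c
state:9 = -157 → 0x163 << 17 → word 0x02c6767c
mode:6 = 12 → 0xc << 26 → word 0x32c6767c
word = 0x32c6767c → little-endian bytes:
  [0]=0x7c  [1]=0x76  [2]=0xc6  [3]=0x32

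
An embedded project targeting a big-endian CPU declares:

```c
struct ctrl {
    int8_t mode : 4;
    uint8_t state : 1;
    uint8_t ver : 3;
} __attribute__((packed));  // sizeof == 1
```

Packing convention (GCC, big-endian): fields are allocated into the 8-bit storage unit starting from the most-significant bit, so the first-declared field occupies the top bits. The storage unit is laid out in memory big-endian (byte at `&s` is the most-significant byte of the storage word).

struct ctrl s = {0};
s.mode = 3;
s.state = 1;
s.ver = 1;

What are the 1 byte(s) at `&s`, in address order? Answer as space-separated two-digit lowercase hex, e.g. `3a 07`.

mode (4b) val=3 bits=0x3 at bit 4: 0x30
state (1b) val=1 bits=0x1 at bit 3: 0x38
ver (3b) val=1 bits=0x1 at bit 0: 0x39
word = 0x39 → big-endian bytes:
  [0]=0x39

39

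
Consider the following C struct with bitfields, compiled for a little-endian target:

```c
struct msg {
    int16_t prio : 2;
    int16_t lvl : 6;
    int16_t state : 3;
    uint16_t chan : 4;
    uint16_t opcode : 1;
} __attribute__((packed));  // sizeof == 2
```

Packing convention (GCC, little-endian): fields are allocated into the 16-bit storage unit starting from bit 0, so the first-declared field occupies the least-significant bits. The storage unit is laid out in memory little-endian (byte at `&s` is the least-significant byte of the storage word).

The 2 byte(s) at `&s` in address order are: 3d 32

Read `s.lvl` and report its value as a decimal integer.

[0]=0x3d [1]=0x32 (little-endian) → word 0x323d
prio:2 @ bit 0 → (0x323d>>0)&0x3 = 0x1
lvl:6 @ bit 2 → (0x323d>>2)&0x3f = 0xf  ←
state:3 @ bit 8 → (0x323d>>8)&0x7 = 0x2
chan:4 @ bit 11 → (0x323d>>11)&0xf = 0x6
opcode:1 @ bit 15 → (0x323d>>15)&0x1 = 0x0
lvl signed 6b, MSB=0: value = 15

15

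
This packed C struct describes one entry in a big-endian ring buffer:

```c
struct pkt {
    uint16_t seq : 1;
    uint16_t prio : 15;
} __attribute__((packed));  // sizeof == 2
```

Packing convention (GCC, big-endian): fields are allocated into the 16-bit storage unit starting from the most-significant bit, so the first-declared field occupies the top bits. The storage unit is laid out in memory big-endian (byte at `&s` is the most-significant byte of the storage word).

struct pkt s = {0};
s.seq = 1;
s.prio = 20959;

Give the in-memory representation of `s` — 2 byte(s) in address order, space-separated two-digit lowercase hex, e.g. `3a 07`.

[15+:1] seq=1 & 0x1 = 0x1; word=0x8000
[0+:15] prio=20959 & 0x7fff = 0x51df; word=0xd1df
word = 0xd1df → big-endian bytes:
  [0]=0xd1  [1]=0xdf

d1 df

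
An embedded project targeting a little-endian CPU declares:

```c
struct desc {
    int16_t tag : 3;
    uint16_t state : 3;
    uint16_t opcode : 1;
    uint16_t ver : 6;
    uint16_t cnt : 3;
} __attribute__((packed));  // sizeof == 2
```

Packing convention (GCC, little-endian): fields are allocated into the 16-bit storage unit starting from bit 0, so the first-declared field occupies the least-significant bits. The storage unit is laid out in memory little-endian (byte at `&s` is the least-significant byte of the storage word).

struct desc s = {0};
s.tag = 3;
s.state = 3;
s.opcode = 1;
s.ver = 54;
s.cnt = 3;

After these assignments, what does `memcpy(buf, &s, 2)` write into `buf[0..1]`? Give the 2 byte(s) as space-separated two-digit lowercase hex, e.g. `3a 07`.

5b 7b

tag (3b) val=3 bits=0x3 at bit 0: 0x0003
state (3b) val=3 bits=0x3 at bit 3: 0x001b
opcode (1b) val=1 bits=0x1 at bit 6: 0x005b
ver (6b) val=54 bits=0x36 at bit 7: 0x1b5b
cnt (3b) val=3 bits=0x3 at bit 13: 0x7b5b
word = 0x7b5b → little-endian bytes:
  [0]=0x5b  [1]=0x7b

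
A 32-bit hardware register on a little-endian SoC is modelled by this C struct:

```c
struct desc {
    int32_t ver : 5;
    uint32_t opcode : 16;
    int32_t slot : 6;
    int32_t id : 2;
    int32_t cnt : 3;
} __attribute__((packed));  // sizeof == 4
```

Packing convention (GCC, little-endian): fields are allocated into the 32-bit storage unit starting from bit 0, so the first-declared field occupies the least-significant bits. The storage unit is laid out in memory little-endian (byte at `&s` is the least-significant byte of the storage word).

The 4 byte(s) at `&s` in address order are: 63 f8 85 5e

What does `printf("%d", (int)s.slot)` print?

-12

[0]=0x63 [1]=0xf8 [2]=0x85 [3]=0x5e (little-endian) → word 0x5e85f863
ver:5 @ bit 0 → (0x5e85f863>>0)&0x1f = 0x3
opcode:16 @ bit 5 → (0x5e85f863>>5)&0xffff = 0x2fc3
slot:6 @ bit 21 → (0x5e85f863>>21)&0x3f = 0x34  ←
id:2 @ bit 27 → (0x5e85f863>>27)&0x3 = 0x3
cnt:3 @ bit 29 → (0x5e85f863>>29)&0x7 = 0x2
slot signed 6b, MSB=1: 52 - 64 = -12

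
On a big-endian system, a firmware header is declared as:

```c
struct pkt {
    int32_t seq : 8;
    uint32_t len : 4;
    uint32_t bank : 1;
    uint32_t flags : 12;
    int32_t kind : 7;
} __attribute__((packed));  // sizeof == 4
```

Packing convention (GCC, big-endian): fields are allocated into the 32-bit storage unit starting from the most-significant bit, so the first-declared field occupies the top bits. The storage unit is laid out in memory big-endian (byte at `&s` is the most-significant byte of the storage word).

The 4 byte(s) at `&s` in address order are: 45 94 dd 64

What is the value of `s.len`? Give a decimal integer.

9

[0]=0x45 [1]=0x94 [2]=0xdd [3]=0x64 (big-endian) → word 0x4594dd64
seq:8 @ bit 24 → (0x4594dd64>>24)&0xff = 0x45
len:4 @ bit 20 → (0x4594dd64>>20)&0xf = 0x9  ←
bank:1 @ bit 19 → (0x4594dd64>>19)&0x1 = 0x0
flags:12 @ bit 7 → (0x4594dd64>>7)&0xfff = 0x9ba
kind:7 @ bit 0 → (0x4594dd64>>0)&0x7f = 0x64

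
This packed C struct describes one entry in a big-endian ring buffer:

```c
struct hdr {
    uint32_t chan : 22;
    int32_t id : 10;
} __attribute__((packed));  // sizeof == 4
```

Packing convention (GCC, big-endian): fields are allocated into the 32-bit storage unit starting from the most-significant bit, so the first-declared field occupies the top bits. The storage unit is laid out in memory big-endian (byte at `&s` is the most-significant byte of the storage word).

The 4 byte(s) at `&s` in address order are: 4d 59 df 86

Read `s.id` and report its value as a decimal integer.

[0]=0x4d [1]=0x59 [2]=0xdf [3]=0x86 (big-endian) → word 0x4d59df86
chan [10+:22] = (word>>10) & 0x3fffff = 1267319
id [0+:10] = (word>>0) & 0x3ff = 902  ←
id signed 10b, MSB=1: 902 - 1024 = -122

-122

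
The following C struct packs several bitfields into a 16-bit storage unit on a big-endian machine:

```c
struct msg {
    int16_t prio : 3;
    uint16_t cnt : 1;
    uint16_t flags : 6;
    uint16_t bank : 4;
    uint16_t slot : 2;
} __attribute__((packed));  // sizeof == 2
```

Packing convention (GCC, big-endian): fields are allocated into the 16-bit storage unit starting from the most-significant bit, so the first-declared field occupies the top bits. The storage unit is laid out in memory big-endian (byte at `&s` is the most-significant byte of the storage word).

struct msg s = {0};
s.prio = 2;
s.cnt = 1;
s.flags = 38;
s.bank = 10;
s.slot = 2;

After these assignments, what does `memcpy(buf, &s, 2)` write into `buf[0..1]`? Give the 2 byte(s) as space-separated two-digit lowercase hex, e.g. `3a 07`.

[13+:3] prio=2 & 0x7 = 0x2; word=0x4000
[12+:1] cnt=1 & 0x1 = 0x1; word=0x5000
[6+:6] flags=38 & 0x3f = 0x26; word=0x5980
[2+:4] bank=10 & 0xf = 0xa; word=0x59a8
[0+:2] slot=2 & 0x3 = 0x2; word=0x59aa
word = 0x59aa → big-endian bytes:
  [0]=0x59  [1]=0xaa

59 aa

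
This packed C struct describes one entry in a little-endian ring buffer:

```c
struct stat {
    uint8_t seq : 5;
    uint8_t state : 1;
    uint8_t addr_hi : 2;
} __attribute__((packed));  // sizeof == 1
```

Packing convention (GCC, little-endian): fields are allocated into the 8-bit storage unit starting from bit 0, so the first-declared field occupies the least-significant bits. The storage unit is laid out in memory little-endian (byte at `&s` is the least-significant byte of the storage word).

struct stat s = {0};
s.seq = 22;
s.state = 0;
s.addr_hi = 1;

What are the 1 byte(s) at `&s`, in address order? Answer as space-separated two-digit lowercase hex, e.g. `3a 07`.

[0+:5] seq=22 & 0x1f = 0x16; word=0x16
[5+:1] state=0 & 0x1 = 0x0; word=0x16
[6+:2] addr_hi=1 & 0x3 = 0x1; word=0x56
word = 0x56 → little-endian bytes:
  [0]=0x56

56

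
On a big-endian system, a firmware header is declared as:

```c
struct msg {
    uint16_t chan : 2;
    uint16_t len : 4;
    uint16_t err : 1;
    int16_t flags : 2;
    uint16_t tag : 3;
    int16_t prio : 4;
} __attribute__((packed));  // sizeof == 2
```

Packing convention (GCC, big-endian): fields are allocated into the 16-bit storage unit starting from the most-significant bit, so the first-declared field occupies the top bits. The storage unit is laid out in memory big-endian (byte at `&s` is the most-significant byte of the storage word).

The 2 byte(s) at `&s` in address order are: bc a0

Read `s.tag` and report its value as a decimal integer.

2

[0]=0xbc [1]=0xa0 (big-endian) → word 0xbca0
chan [14+:2] = (word>>14) & 0x3 = 2
len [10+:4] = (word>>10) & 0xf = 15
err [9+:1] = (word>>9) & 0x1 = 0
flags [7+:2] = (word>>7) & 0x3 = 1
tag [4+:3] = (word>>4) & 0x7 = 2  ←
prio [0+:4] = (word>>0) & 0xf = 0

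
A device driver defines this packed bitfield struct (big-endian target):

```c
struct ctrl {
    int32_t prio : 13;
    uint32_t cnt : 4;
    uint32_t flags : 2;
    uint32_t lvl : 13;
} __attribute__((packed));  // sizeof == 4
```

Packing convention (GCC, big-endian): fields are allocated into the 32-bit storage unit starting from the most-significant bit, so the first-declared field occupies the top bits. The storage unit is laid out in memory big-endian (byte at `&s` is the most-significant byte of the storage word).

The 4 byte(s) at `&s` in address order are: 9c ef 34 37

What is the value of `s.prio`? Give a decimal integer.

-3171

[0]=0x9c [1]=0xef [2]=0x34 [3]=0x37 (big-endian) → word 0x9cef3437
prio [19+:13] = (word>>19) & 0x1fff = 5021  ←
cnt [15+:4] = (word>>15) & 0xf = 14
flags [13+:2] = (word>>13) & 0x3 = 1
lvl [0+:13] = (word>>0) & 0x1fff = 5175
prio signed 13b, MSB=1: 5021 - 8192 = -3171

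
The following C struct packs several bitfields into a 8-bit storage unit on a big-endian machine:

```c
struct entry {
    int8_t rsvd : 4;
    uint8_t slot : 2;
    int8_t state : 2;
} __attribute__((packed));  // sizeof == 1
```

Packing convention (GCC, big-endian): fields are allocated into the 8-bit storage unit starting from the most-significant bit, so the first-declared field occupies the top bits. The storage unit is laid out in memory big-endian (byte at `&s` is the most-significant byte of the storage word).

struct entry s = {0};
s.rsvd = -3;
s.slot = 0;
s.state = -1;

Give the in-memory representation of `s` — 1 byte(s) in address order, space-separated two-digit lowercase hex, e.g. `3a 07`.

[4+:4] rsvd=-3 & 0xf = 0xd; word=0xd0
[2+:2] slot=0 & 0x3 = 0x0; word=0xd0
[0+:2] state=-1 & 0x3 = 0x3; word=0xd3
word = 0xd3 → big-endian bytes:
  [0]=0xd3

d3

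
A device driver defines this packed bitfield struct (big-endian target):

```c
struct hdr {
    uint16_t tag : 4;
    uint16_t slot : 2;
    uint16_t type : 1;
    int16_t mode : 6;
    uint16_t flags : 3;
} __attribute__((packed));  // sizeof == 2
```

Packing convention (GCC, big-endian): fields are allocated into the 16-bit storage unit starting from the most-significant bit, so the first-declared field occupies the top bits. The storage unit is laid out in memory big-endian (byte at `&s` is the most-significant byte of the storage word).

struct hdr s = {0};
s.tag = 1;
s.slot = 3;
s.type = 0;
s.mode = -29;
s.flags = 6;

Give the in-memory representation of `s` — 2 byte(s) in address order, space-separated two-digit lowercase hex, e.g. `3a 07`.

tag:4 = 1 → 0x1 << 12 → word 0x1000
slot:2 = 3 → 0x3 << 10 → word 0x1c00
type:1 = 0 → 0x0 << 9 → word 0x1c00
mode:6 = -29 → 0x23 << 3 → word 0x1d18
flags:3 = 6 → 0x6 << 0 → word 0x1d1e
word = 0x1d1e → big-endian bytes:
  [0]=0x1d  [1]=0x1e

1d 1e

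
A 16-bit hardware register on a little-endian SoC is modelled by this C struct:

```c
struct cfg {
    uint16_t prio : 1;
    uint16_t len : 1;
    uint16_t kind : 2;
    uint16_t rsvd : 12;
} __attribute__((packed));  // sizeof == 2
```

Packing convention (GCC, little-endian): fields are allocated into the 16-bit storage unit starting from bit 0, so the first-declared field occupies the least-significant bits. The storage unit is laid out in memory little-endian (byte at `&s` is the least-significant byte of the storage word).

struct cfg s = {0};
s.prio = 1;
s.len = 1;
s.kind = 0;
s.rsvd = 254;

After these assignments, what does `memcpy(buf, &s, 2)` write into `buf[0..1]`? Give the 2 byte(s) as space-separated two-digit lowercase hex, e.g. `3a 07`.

e3 0f

prio (1b) val=1 bits=0x1 at bit 0: 0x0001
len (1b) val=1 bits=0x1 at bit 1: 0x0003
kind (2b) val=0 bits=0x0 at bit 2: 0x0003
rsvd (12b) val=254 bits=0xfe at bit 4: 0x0fe3
word = 0x0fe3 → little-endian bytes:
  [0]=0xe3  [1]=0x0f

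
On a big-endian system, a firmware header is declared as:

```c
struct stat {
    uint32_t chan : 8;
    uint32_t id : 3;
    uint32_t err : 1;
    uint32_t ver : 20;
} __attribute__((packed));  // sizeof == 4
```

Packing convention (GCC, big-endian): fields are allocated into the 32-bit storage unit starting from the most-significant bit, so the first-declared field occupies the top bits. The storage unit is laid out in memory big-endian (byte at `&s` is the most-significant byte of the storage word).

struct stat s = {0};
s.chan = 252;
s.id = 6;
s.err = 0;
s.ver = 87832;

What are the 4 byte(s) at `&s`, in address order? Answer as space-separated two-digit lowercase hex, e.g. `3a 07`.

chan:8 = 252 → 0xfc << 24 → word 0xfc000000
id:3 = 6 → 0x6 << 21 → word 0xfcc00000
err:1 = 0 → 0x0 << 20 → word 0xfcc00000
ver:20 = 87832 → 0x15718 << 0 → word 0xfcc15718
word = 0xfcc15718 → big-endian bytes:
  [0]=0xfc  [1]=0xc1  [2]=0x57  [3]=0x18

fc c1 57 18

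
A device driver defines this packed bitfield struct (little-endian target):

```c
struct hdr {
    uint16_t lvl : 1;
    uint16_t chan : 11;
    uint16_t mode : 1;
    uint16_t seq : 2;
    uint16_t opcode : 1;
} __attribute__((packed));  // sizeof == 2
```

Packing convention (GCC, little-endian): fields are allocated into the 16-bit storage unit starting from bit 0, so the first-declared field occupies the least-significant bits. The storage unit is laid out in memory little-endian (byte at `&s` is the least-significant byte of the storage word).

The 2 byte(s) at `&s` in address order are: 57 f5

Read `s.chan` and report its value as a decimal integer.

683

[0]=0x57 [1]=0xf5 (little-endian) → word 0xf557
lvl [0+:1] = (word>>0) & 0x1 = 1
chan [1+:11] = (word>>1) & 0x7ff = 683  ←
mode [12+:1] = (word>>12) & 0x1 = 1
seq [13+:2] = (word>>13) & 0x3 = 3
opcode [15+:1] = (word>>15) & 0x1 = 1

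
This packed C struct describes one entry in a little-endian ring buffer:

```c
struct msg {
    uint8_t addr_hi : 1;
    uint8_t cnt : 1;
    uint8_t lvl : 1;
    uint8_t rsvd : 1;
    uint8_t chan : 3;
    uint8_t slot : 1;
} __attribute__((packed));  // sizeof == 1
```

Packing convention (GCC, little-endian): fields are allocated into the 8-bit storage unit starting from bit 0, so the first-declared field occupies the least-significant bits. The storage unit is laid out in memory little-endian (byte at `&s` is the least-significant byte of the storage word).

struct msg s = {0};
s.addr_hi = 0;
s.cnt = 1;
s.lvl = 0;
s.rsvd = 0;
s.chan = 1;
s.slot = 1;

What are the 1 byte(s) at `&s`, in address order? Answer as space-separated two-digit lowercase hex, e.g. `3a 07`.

addr_hi:1 = 0 → 0x0 << 0 → word 0x00
cnt:1 = 1 → 0x1 << 1 → word 0x02
lvl:1 = 0 → 0x0 << 2 → word 0x02
rsvd:1 = 0 → 0x0 << 3 → word 0x02
chan:3 = 1 → 0x1 << 4 → word 0x12
slot:1 = 1 → 0x1 << 7 → word 0x92
word = 0x92 → little-endian bytes:
  [0]=0x92

92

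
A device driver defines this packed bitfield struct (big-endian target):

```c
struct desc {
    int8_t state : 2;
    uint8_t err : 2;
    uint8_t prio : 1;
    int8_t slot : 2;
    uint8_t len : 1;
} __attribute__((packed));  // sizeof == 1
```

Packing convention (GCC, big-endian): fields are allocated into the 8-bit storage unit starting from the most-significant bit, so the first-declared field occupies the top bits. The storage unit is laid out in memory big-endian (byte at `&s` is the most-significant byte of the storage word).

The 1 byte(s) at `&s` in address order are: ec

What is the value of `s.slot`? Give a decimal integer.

[0]=0xec (big-endian) → word 0xec
state:2 @ bit 6 → (0xec>>6)&0x3 = 0x3
err:2 @ bit 4 → (0xec>>4)&0x3 = 0x2
prio:1 @ bit 3 → (0xec>>3)&0x1 = 0x1
slot:2 @ bit 1 → (0xec>>1)&0x3 = 0x2  ←
len:1 @ bit 0 → (0xec>>0)&0x1 = 0x0
slot signed 2b, MSB=1: 2 - 4 = -2

-2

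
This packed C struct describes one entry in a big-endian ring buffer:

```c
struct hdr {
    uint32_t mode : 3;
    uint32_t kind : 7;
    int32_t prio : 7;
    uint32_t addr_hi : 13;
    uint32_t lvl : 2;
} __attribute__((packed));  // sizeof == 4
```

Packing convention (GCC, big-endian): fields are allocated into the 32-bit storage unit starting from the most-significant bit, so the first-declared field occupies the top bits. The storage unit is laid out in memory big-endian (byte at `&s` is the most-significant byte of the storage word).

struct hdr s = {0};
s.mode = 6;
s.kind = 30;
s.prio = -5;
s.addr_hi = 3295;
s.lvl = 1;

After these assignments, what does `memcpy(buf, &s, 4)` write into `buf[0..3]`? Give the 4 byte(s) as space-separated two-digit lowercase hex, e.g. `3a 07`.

c7 bd b3 7d

[29+:3] mode=6 & 0x7 = 0x6; word=0xc0000000
[22+:7] kind=30 & 0x7f = 0x1e; word=0xc7800000
[15+:7] prio=-5 & 0x7f = 0x7b; word=0xc7bd8000
[2+:13] addr_hi=3295 & 0x1fff = 0xcdf; word=0xc7bdb37c
[0+:2] lvl=1 & 0x3 = 0x1; word=0xc7bdb37d
word = 0xc7bdb37d → big-endian bytes:
  [0]=0xc7  [1]=0xbd  [2]=0xb3  [3]=0x7d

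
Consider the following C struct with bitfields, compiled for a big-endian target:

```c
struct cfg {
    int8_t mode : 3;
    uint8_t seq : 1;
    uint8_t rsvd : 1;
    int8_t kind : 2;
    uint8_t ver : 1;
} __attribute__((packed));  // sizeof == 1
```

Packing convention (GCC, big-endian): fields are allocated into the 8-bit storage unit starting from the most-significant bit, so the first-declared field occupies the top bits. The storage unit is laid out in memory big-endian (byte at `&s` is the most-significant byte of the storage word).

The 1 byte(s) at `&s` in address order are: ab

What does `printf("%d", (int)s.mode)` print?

[0]=0xab (big-endian) → word 0xab
mode [5+:3] = (word>>5) & 0x7 = 5  ←
seq [4+:1] = (word>>4) & 0x1 = 0
rsvd [3+:1] = (word>>3) & 0x1 = 1
kind [1+:2] = (word>>1) & 0x3 = 1
ver [0+:1] = (word>>0) & 0x1 = 1
mode signed 3b, MSB=1: 5 - 8 = -3

-3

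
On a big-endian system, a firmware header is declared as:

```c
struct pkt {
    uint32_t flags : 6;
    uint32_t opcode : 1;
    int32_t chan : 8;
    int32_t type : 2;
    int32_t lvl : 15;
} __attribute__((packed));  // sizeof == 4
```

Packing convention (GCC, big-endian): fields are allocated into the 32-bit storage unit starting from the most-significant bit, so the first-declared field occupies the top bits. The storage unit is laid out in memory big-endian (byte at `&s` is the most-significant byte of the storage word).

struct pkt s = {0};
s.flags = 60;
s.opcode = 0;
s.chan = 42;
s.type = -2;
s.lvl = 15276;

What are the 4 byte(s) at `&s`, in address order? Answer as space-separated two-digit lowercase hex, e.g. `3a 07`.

f0 55 3b ac

[26+:6] flags=60 & 0x3f = 0x3c; word=0xf0000000
[25+:1] opcode=0 & 0x1 = 0x0; word=0xf0000000
[17+:8] chan=42 & 0xff = 0x2a; word=0xf0540000
[15+:2] type=-2 & 0x3 = 0x2; word=0xf0550000
[0+:15] lvl=15276 & 0x7fff = 0x3bac; word=0xf0553bac
word = 0xf0553bac → big-endian bytes:
  [0]=0xf0  [1]=0x55  [2]=0x3b  [3]=0xac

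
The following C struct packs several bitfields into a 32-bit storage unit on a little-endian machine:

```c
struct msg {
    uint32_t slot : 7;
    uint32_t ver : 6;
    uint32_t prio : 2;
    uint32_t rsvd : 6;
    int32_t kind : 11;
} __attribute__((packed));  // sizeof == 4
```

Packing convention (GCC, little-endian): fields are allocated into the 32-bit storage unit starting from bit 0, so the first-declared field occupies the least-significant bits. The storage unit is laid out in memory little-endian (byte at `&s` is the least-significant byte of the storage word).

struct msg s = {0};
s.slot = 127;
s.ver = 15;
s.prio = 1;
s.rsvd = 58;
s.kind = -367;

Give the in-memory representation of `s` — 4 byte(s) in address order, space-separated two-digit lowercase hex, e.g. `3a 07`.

ff 27 3d d2

[0+:7] slot=127 & 0x7f = 0x7f; word=0x0000007f
[7+:6] ver=15 & 0x3f = 0xf; word=0x000007ff
[13+:2] prio=1 & 0x3 = 0x1; word=0x000027ff
[15+:6] rsvd=58 & 0x3f = 0x3a; word=0x001d27ff
[21+:11] kind=-367 & 0x7ff = 0x691; word=0xd23d27ff
word = 0xd23d27ff → little-endian bytes:
  [0]=0xff  [1]=0x27  [2]=0x3d  [3]=0xd2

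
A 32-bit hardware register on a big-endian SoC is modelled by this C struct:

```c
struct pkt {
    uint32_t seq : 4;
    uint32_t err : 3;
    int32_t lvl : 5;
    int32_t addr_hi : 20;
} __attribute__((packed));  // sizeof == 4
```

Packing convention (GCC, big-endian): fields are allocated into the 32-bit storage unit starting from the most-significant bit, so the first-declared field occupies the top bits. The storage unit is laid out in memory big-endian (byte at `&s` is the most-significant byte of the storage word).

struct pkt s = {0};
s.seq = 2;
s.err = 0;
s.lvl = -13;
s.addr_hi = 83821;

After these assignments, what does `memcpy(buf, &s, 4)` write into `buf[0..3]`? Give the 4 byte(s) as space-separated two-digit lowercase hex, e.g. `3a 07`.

[28+:4] seq=2 & 0xf = 0x2; word=0x20000000
[25+:3] err=0 & 0x7 = 0x0; word=0x20000000
[20+:5] lvl=-13 & 0x1f = 0x13; word=0x21300000
[0+:20] addr_hi=83821 & 0xfffff = 0x1476d; word=0x2131476d
word = 0x2131476d → big-endian bytes:
  [0]=0x21  [1]=0x31  [2]=0x47  [3]=0x6d

21 31 47 6d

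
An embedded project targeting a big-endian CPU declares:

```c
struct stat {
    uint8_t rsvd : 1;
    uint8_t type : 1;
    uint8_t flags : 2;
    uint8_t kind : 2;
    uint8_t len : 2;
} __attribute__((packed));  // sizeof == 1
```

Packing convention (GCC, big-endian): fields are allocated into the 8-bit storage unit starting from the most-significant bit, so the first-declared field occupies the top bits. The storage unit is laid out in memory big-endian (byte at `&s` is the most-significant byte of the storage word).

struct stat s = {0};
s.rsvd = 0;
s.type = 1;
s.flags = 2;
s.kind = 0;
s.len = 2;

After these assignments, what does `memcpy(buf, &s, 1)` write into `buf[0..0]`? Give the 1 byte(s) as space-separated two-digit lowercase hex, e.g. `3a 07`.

62

rsvd:1 = 0 → 0x0 << 7 → word 0x00
type:1 = 1 → 0x1 << 6 → word 0x40
flags:2 = 2 → 0x2 << 4 → word 0x60
kind:2 = 0 → 0x0 << 2 → word 0x60
len:2 = 2 → 0x2 << 0 → word 0x62
word = 0x62 → big-endian bytes:
  [0]=0x62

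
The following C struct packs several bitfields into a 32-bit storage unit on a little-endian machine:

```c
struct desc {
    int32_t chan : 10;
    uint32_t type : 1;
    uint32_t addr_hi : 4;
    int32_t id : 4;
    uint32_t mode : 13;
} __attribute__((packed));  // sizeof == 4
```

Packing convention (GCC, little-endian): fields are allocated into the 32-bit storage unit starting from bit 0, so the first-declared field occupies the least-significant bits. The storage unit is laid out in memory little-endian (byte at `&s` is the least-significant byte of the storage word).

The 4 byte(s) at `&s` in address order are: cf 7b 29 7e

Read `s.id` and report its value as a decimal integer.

2

[0]=0xcf [1]=0x7b [2]=0x29 [3]=0x7e (little-endian) → word 0x7e297bcf
chan [0+:10] = (word>>0) & 0x3ff = 975
type [10+:1] = (word>>10) & 0x1 = 0
addr_hi [11+:4] = (word>>11) & 0xf = 15
id [15+:4] = (word>>15) & 0xf = 2  ←
mode [19+:13] = (word>>19) & 0x1fff = 4037
id signed 4b, MSB=0: value = 2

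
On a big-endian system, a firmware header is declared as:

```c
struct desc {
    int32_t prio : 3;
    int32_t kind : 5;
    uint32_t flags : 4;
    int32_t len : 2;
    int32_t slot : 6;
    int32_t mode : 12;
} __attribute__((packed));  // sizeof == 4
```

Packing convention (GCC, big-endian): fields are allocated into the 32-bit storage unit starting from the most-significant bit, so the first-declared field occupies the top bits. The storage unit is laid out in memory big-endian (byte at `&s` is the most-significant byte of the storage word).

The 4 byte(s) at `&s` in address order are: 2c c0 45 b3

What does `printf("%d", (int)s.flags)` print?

12

[0]=0x2c [1]=0xc0 [2]=0x45 [3]=0xb3 (big-endian) → word 0x2cc045b3
prio:3 @ bit 29 → (0x2cc045b3>>29)&0x7 = 0x1
kind:5 @ bit 24 → (0x2cc045b3>>24)&0x1f = 0xc
flags:4 @ bit 20 → (0x2cc045b3>>20)&0xf = 0xc  ←
len:2 @ bit 18 → (0x2cc045b3>>18)&0x3 = 0x0
slot:6 @ bit 12 → (0x2cc045b3>>12)&0x3f = 0x4
mode:12 @ bit 0 → (0x2cc045b3>>0)&0xfff = 0x5b3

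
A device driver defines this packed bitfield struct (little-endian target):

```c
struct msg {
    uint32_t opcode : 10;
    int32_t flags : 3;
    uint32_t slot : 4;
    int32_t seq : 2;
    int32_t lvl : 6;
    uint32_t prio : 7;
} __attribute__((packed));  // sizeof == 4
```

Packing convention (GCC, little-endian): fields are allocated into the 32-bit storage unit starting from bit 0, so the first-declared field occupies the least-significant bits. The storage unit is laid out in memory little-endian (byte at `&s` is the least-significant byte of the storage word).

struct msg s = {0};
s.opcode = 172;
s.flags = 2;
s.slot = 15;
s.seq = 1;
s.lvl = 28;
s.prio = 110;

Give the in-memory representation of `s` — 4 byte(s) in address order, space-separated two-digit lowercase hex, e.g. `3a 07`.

ac e8 e3 dc

[0+:10] opcode=172 & 0x3ff = 0xac; word=0x000000ac
[10+:3] flags=2 & 0x7 = 0x2; word=0x000008ac
[13+:4] slot=15 & 0xf = 0xf; word=0x0001e8ac
[17+:2] seq=1 & 0x3 = 0x1; word=0x0003e8ac
[19+:6] lvl=28 & 0x3f = 0x1c; word=0x00e3e8ac
[25+:7] prio=110 & 0x7f = 0x6e; word=0xdce3e8ac
word = 0xdce3e8ac → little-endian bytes:
  [0]=0xac  [1]=0xe8  [2]=0xe3  [3]=0xdc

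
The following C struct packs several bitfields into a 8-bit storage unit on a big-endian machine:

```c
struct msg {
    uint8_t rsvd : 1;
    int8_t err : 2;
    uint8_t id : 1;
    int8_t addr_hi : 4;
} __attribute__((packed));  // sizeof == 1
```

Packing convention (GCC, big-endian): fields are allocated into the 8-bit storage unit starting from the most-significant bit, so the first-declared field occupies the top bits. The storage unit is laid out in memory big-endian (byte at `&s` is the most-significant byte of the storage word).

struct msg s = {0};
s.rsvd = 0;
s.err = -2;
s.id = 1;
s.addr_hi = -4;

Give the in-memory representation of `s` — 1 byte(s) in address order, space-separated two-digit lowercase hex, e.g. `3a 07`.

5c

rsvd (1b) val=0 bits=0x0 at bit 7: 0x00
err (2b) val=-2 bits=0x2 at bit 5: 0x40
id (1b) val=1 bits=0x1 at bit 4: 0x50
addr_hi (4b) val=-4 bits=0xc at bit 0: 0x5c
word = 0x5c → big-endian bytes:
  [0]=0x5c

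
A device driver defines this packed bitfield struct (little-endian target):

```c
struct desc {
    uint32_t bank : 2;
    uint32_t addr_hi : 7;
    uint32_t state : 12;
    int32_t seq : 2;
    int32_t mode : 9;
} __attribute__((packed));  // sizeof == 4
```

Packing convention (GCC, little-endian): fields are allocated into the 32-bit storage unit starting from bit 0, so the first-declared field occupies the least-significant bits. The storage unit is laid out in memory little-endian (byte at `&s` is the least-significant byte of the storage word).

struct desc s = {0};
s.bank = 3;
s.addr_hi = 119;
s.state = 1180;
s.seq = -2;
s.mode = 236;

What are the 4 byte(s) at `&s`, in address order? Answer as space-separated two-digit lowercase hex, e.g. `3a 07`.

bank:2 = 3 → 0x3 << 0 → word 0x00000003
addr_hi:7 = 119 → 0x77 << 2 → word 0x000001df
state:12 = 1180 → 0x49c << 9 → word 0x000939df
seq:2 = -2 → 0x2 << 21 → word 0x004939df
mode:9 = 236 → 0xec << 23 → word 0x764939df
word = 0x764939df → little-endian bytes:
  [0]=0xdf  [1]=0x39  [2]=0x49  [3]=0x76

df 39 49 76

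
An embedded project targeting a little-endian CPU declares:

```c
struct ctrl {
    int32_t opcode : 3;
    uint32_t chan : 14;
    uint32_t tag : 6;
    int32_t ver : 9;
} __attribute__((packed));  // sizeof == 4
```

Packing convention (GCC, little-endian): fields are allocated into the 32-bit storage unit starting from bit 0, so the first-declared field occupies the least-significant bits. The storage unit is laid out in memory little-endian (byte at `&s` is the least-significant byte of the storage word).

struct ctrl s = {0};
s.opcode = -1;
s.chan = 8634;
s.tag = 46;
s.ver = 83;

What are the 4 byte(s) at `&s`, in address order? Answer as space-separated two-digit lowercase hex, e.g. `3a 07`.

d7 0d dd 29

[0+:3] opcode=-1 & 0x7 = 0x7; word=0x00000007
[3+:14] chan=8634 & 0x3fff = 0x21ba; word=0x00010dd7
[17+:6] tag=46 & 0x3f = 0x2e; word=0x005d0dd7
[23+:9] ver=83 & 0x1ff = 0x53; word=0x29dd0dd7
word = 0x29dd0dd7 → little-endian bytes:
  [0]=0xd7  [1]=0x0d  [2]=0xdd  [3]=0x29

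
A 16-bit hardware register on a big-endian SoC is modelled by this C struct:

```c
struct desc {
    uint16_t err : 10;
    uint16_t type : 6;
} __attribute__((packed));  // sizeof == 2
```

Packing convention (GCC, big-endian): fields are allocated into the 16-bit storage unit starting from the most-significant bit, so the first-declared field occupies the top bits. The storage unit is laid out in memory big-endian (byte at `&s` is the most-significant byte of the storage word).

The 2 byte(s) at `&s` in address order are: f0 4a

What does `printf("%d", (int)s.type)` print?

[0]=0xf0 [1]=0x4a (big-endian) → word 0xf04a
err [6+:10] = (word>>6) & 0x3ff = 961
type [0+:6] = (word>>0) & 0x3f = 10  ←

10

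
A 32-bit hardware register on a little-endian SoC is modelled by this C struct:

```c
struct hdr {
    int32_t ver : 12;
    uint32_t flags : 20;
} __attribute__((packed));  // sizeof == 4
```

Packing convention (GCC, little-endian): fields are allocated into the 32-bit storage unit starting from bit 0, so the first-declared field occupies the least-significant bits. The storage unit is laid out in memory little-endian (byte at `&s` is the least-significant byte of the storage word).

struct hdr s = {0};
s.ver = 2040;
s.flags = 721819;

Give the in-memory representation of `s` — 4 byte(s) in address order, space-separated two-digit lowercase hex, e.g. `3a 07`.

[0+:12] ver=2040 & 0xfff = 0x7f8; word=0x000007f8
[12+:20] flags=721819 & 0xfffff = 0xb039b; word=0xb039b7f8
word = 0xb039b7f8 → little-endian bytes:
  [0]=0xf8  [1]=0xb7  [2]=0x39  [3]=0xb0

f8 b7 39 b0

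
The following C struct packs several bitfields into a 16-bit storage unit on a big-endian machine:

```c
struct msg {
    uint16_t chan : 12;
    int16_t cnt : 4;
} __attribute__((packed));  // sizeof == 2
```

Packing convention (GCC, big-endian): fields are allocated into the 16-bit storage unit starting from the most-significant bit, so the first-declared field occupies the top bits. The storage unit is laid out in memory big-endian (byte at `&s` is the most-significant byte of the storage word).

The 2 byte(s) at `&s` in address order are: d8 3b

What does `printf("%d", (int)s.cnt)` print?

-5

[0]=0xd8 [1]=0x3b (big-endian) → word 0xd83b
chan [4+:12] = (word>>4) & 0xfff = 3459
cnt [0+:4] = (word>>0) & 0xf = 11  ←
cnt signed 4b, MSB=1: 11 - 16 = -5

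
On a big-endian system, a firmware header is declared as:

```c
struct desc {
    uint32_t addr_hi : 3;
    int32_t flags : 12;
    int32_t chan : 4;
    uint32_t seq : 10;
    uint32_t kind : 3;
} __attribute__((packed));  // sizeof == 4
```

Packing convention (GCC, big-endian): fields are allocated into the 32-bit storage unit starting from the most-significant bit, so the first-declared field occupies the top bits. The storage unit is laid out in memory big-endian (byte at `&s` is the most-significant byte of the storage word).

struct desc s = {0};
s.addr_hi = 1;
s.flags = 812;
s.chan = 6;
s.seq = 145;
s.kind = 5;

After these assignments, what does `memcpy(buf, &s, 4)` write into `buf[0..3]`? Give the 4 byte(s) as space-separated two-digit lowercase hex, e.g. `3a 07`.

26 58 c4 8d

addr_hi (3b) val=1 bits=0x1 at bit 29: 0x20000000
flags (12b) val=812 bits=0x32c at bit 17: 0x26580000
chan (4b) val=6 bits=0x6 at bit 13: 0x2658c000
seq (10b) val=145 bits=0x91 at bit 3: 0x2658c488
kind (3b) val=5 bits=0x5 at bit 0: 0x2658c48d
word = 0x2658c48d → big-endian bytes:
  [0]=0x26  [1]=0x58  [2]=0xc4  [3]=0x8d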